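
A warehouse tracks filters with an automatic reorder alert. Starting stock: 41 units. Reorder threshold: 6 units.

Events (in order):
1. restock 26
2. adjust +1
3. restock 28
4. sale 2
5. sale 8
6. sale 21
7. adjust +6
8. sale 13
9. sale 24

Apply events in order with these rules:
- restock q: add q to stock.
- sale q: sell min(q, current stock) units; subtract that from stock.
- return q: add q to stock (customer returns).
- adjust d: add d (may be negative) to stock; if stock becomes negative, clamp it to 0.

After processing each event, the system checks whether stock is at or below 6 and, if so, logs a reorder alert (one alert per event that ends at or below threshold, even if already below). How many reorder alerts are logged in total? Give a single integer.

Answer: 0

Derivation:
Processing events:
Start: stock = 41
  Event 1 (restock 26): 41 + 26 = 67
  Event 2 (adjust +1): 67 + 1 = 68
  Event 3 (restock 28): 68 + 28 = 96
  Event 4 (sale 2): sell min(2,96)=2. stock: 96 - 2 = 94. total_sold = 2
  Event 5 (sale 8): sell min(8,94)=8. stock: 94 - 8 = 86. total_sold = 10
  Event 6 (sale 21): sell min(21,86)=21. stock: 86 - 21 = 65. total_sold = 31
  Event 7 (adjust +6): 65 + 6 = 71
  Event 8 (sale 13): sell min(13,71)=13. stock: 71 - 13 = 58. total_sold = 44
  Event 9 (sale 24): sell min(24,58)=24. stock: 58 - 24 = 34. total_sold = 68
Final: stock = 34, total_sold = 68

Checking against threshold 6:
  After event 1: stock=67 > 6
  After event 2: stock=68 > 6
  After event 3: stock=96 > 6
  After event 4: stock=94 > 6
  After event 5: stock=86 > 6
  After event 6: stock=65 > 6
  After event 7: stock=71 > 6
  After event 8: stock=58 > 6
  After event 9: stock=34 > 6
Alert events: []. Count = 0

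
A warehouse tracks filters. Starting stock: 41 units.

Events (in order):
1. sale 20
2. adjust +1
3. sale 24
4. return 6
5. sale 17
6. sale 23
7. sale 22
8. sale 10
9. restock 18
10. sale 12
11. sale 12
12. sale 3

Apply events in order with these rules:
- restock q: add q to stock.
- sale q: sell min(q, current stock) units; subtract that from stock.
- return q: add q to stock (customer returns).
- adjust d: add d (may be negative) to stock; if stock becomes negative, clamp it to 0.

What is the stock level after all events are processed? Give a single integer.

Processing events:
Start: stock = 41
  Event 1 (sale 20): sell min(20,41)=20. stock: 41 - 20 = 21. total_sold = 20
  Event 2 (adjust +1): 21 + 1 = 22
  Event 3 (sale 24): sell min(24,22)=22. stock: 22 - 22 = 0. total_sold = 42
  Event 4 (return 6): 0 + 6 = 6
  Event 5 (sale 17): sell min(17,6)=6. stock: 6 - 6 = 0. total_sold = 48
  Event 6 (sale 23): sell min(23,0)=0. stock: 0 - 0 = 0. total_sold = 48
  Event 7 (sale 22): sell min(22,0)=0. stock: 0 - 0 = 0. total_sold = 48
  Event 8 (sale 10): sell min(10,0)=0. stock: 0 - 0 = 0. total_sold = 48
  Event 9 (restock 18): 0 + 18 = 18
  Event 10 (sale 12): sell min(12,18)=12. stock: 18 - 12 = 6. total_sold = 60
  Event 11 (sale 12): sell min(12,6)=6. stock: 6 - 6 = 0. total_sold = 66
  Event 12 (sale 3): sell min(3,0)=0. stock: 0 - 0 = 0. total_sold = 66
Final: stock = 0, total_sold = 66

Answer: 0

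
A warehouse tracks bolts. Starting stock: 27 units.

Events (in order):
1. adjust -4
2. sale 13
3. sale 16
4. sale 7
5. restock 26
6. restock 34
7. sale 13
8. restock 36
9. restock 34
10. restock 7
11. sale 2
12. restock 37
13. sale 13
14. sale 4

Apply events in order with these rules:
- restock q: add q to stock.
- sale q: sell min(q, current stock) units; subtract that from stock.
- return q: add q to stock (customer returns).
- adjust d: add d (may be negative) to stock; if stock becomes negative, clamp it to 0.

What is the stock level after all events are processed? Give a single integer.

Processing events:
Start: stock = 27
  Event 1 (adjust -4): 27 + -4 = 23
  Event 2 (sale 13): sell min(13,23)=13. stock: 23 - 13 = 10. total_sold = 13
  Event 3 (sale 16): sell min(16,10)=10. stock: 10 - 10 = 0. total_sold = 23
  Event 4 (sale 7): sell min(7,0)=0. stock: 0 - 0 = 0. total_sold = 23
  Event 5 (restock 26): 0 + 26 = 26
  Event 6 (restock 34): 26 + 34 = 60
  Event 7 (sale 13): sell min(13,60)=13. stock: 60 - 13 = 47. total_sold = 36
  Event 8 (restock 36): 47 + 36 = 83
  Event 9 (restock 34): 83 + 34 = 117
  Event 10 (restock 7): 117 + 7 = 124
  Event 11 (sale 2): sell min(2,124)=2. stock: 124 - 2 = 122. total_sold = 38
  Event 12 (restock 37): 122 + 37 = 159
  Event 13 (sale 13): sell min(13,159)=13. stock: 159 - 13 = 146. total_sold = 51
  Event 14 (sale 4): sell min(4,146)=4. stock: 146 - 4 = 142. total_sold = 55
Final: stock = 142, total_sold = 55

Answer: 142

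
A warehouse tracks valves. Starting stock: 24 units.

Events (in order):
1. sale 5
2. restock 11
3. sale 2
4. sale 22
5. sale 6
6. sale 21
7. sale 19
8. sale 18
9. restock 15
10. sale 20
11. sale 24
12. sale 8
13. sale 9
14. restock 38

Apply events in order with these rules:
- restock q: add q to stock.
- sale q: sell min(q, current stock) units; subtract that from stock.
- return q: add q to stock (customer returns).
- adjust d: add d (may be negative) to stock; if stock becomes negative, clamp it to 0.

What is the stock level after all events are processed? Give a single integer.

Processing events:
Start: stock = 24
  Event 1 (sale 5): sell min(5,24)=5. stock: 24 - 5 = 19. total_sold = 5
  Event 2 (restock 11): 19 + 11 = 30
  Event 3 (sale 2): sell min(2,30)=2. stock: 30 - 2 = 28. total_sold = 7
  Event 4 (sale 22): sell min(22,28)=22. stock: 28 - 22 = 6. total_sold = 29
  Event 5 (sale 6): sell min(6,6)=6. stock: 6 - 6 = 0. total_sold = 35
  Event 6 (sale 21): sell min(21,0)=0. stock: 0 - 0 = 0. total_sold = 35
  Event 7 (sale 19): sell min(19,0)=0. stock: 0 - 0 = 0. total_sold = 35
  Event 8 (sale 18): sell min(18,0)=0. stock: 0 - 0 = 0. total_sold = 35
  Event 9 (restock 15): 0 + 15 = 15
  Event 10 (sale 20): sell min(20,15)=15. stock: 15 - 15 = 0. total_sold = 50
  Event 11 (sale 24): sell min(24,0)=0. stock: 0 - 0 = 0. total_sold = 50
  Event 12 (sale 8): sell min(8,0)=0. stock: 0 - 0 = 0. total_sold = 50
  Event 13 (sale 9): sell min(9,0)=0. stock: 0 - 0 = 0. total_sold = 50
  Event 14 (restock 38): 0 + 38 = 38
Final: stock = 38, total_sold = 50

Answer: 38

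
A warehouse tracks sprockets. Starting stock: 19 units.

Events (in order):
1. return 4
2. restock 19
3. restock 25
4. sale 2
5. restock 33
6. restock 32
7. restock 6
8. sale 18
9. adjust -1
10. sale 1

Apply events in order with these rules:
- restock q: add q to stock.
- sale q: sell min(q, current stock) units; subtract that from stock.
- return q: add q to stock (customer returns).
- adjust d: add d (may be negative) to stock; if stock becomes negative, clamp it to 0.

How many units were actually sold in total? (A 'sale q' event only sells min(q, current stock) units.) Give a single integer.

Answer: 21

Derivation:
Processing events:
Start: stock = 19
  Event 1 (return 4): 19 + 4 = 23
  Event 2 (restock 19): 23 + 19 = 42
  Event 3 (restock 25): 42 + 25 = 67
  Event 4 (sale 2): sell min(2,67)=2. stock: 67 - 2 = 65. total_sold = 2
  Event 5 (restock 33): 65 + 33 = 98
  Event 6 (restock 32): 98 + 32 = 130
  Event 7 (restock 6): 130 + 6 = 136
  Event 8 (sale 18): sell min(18,136)=18. stock: 136 - 18 = 118. total_sold = 20
  Event 9 (adjust -1): 118 + -1 = 117
  Event 10 (sale 1): sell min(1,117)=1. stock: 117 - 1 = 116. total_sold = 21
Final: stock = 116, total_sold = 21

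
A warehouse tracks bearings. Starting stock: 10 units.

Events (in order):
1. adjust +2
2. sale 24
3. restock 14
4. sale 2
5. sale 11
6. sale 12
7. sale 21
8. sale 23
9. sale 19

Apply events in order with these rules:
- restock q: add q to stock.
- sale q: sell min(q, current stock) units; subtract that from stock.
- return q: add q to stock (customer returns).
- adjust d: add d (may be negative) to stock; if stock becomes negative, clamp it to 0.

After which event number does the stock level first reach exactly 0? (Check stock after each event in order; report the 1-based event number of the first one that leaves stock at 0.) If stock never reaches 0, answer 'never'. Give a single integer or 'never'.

Answer: 2

Derivation:
Processing events:
Start: stock = 10
  Event 1 (adjust +2): 10 + 2 = 12
  Event 2 (sale 24): sell min(24,12)=12. stock: 12 - 12 = 0. total_sold = 12
  Event 3 (restock 14): 0 + 14 = 14
  Event 4 (sale 2): sell min(2,14)=2. stock: 14 - 2 = 12. total_sold = 14
  Event 5 (sale 11): sell min(11,12)=11. stock: 12 - 11 = 1. total_sold = 25
  Event 6 (sale 12): sell min(12,1)=1. stock: 1 - 1 = 0. total_sold = 26
  Event 7 (sale 21): sell min(21,0)=0. stock: 0 - 0 = 0. total_sold = 26
  Event 8 (sale 23): sell min(23,0)=0. stock: 0 - 0 = 0. total_sold = 26
  Event 9 (sale 19): sell min(19,0)=0. stock: 0 - 0 = 0. total_sold = 26
Final: stock = 0, total_sold = 26

First zero at event 2.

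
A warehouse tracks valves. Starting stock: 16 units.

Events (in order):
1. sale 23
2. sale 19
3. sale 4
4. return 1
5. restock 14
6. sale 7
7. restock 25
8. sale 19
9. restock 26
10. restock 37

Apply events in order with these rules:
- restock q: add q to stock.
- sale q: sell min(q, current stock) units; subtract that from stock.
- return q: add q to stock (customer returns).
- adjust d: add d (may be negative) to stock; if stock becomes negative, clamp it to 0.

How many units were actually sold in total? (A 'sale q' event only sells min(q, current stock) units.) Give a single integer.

Answer: 42

Derivation:
Processing events:
Start: stock = 16
  Event 1 (sale 23): sell min(23,16)=16. stock: 16 - 16 = 0. total_sold = 16
  Event 2 (sale 19): sell min(19,0)=0. stock: 0 - 0 = 0. total_sold = 16
  Event 3 (sale 4): sell min(4,0)=0. stock: 0 - 0 = 0. total_sold = 16
  Event 4 (return 1): 0 + 1 = 1
  Event 5 (restock 14): 1 + 14 = 15
  Event 6 (sale 7): sell min(7,15)=7. stock: 15 - 7 = 8. total_sold = 23
  Event 7 (restock 25): 8 + 25 = 33
  Event 8 (sale 19): sell min(19,33)=19. stock: 33 - 19 = 14. total_sold = 42
  Event 9 (restock 26): 14 + 26 = 40
  Event 10 (restock 37): 40 + 37 = 77
Final: stock = 77, total_sold = 42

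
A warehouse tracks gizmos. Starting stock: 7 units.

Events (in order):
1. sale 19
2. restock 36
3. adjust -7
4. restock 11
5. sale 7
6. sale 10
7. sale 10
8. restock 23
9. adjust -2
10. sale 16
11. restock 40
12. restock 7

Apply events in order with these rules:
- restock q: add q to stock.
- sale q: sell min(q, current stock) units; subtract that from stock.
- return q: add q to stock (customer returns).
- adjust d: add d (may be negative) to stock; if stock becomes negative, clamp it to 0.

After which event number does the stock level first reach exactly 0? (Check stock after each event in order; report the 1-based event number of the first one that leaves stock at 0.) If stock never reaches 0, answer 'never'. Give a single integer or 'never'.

Processing events:
Start: stock = 7
  Event 1 (sale 19): sell min(19,7)=7. stock: 7 - 7 = 0. total_sold = 7
  Event 2 (restock 36): 0 + 36 = 36
  Event 3 (adjust -7): 36 + -7 = 29
  Event 4 (restock 11): 29 + 11 = 40
  Event 5 (sale 7): sell min(7,40)=7. stock: 40 - 7 = 33. total_sold = 14
  Event 6 (sale 10): sell min(10,33)=10. stock: 33 - 10 = 23. total_sold = 24
  Event 7 (sale 10): sell min(10,23)=10. stock: 23 - 10 = 13. total_sold = 34
  Event 8 (restock 23): 13 + 23 = 36
  Event 9 (adjust -2): 36 + -2 = 34
  Event 10 (sale 16): sell min(16,34)=16. stock: 34 - 16 = 18. total_sold = 50
  Event 11 (restock 40): 18 + 40 = 58
  Event 12 (restock 7): 58 + 7 = 65
Final: stock = 65, total_sold = 50

First zero at event 1.

Answer: 1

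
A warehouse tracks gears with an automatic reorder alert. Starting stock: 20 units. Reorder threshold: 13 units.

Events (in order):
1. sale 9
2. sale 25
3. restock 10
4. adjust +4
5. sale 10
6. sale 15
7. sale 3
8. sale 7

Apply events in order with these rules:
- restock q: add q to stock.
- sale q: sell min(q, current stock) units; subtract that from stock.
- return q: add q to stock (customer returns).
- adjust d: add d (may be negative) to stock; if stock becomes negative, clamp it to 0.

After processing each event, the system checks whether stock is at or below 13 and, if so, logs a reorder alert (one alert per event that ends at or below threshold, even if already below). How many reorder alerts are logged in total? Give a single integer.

Answer: 7

Derivation:
Processing events:
Start: stock = 20
  Event 1 (sale 9): sell min(9,20)=9. stock: 20 - 9 = 11. total_sold = 9
  Event 2 (sale 25): sell min(25,11)=11. stock: 11 - 11 = 0. total_sold = 20
  Event 3 (restock 10): 0 + 10 = 10
  Event 4 (adjust +4): 10 + 4 = 14
  Event 5 (sale 10): sell min(10,14)=10. stock: 14 - 10 = 4. total_sold = 30
  Event 6 (sale 15): sell min(15,4)=4. stock: 4 - 4 = 0. total_sold = 34
  Event 7 (sale 3): sell min(3,0)=0. stock: 0 - 0 = 0. total_sold = 34
  Event 8 (sale 7): sell min(7,0)=0. stock: 0 - 0 = 0. total_sold = 34
Final: stock = 0, total_sold = 34

Checking against threshold 13:
  After event 1: stock=11 <= 13 -> ALERT
  After event 2: stock=0 <= 13 -> ALERT
  After event 3: stock=10 <= 13 -> ALERT
  After event 4: stock=14 > 13
  After event 5: stock=4 <= 13 -> ALERT
  After event 6: stock=0 <= 13 -> ALERT
  After event 7: stock=0 <= 13 -> ALERT
  After event 8: stock=0 <= 13 -> ALERT
Alert events: [1, 2, 3, 5, 6, 7, 8]. Count = 7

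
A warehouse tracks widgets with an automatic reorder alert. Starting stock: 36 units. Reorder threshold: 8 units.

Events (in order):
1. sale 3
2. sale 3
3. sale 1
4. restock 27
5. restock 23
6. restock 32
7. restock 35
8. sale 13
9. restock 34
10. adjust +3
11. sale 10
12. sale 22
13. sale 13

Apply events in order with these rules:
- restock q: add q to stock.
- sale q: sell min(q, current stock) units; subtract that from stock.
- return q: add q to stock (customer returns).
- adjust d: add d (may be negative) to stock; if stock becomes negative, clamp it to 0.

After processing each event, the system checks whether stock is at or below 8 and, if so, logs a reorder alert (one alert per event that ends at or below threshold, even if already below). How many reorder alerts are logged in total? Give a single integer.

Answer: 0

Derivation:
Processing events:
Start: stock = 36
  Event 1 (sale 3): sell min(3,36)=3. stock: 36 - 3 = 33. total_sold = 3
  Event 2 (sale 3): sell min(3,33)=3. stock: 33 - 3 = 30. total_sold = 6
  Event 3 (sale 1): sell min(1,30)=1. stock: 30 - 1 = 29. total_sold = 7
  Event 4 (restock 27): 29 + 27 = 56
  Event 5 (restock 23): 56 + 23 = 79
  Event 6 (restock 32): 79 + 32 = 111
  Event 7 (restock 35): 111 + 35 = 146
  Event 8 (sale 13): sell min(13,146)=13. stock: 146 - 13 = 133. total_sold = 20
  Event 9 (restock 34): 133 + 34 = 167
  Event 10 (adjust +3): 167 + 3 = 170
  Event 11 (sale 10): sell min(10,170)=10. stock: 170 - 10 = 160. total_sold = 30
  Event 12 (sale 22): sell min(22,160)=22. stock: 160 - 22 = 138. total_sold = 52
  Event 13 (sale 13): sell min(13,138)=13. stock: 138 - 13 = 125. total_sold = 65
Final: stock = 125, total_sold = 65

Checking against threshold 8:
  After event 1: stock=33 > 8
  After event 2: stock=30 > 8
  After event 3: stock=29 > 8
  After event 4: stock=56 > 8
  After event 5: stock=79 > 8
  After event 6: stock=111 > 8
  After event 7: stock=146 > 8
  After event 8: stock=133 > 8
  After event 9: stock=167 > 8
  After event 10: stock=170 > 8
  After event 11: stock=160 > 8
  After event 12: stock=138 > 8
  After event 13: stock=125 > 8
Alert events: []. Count = 0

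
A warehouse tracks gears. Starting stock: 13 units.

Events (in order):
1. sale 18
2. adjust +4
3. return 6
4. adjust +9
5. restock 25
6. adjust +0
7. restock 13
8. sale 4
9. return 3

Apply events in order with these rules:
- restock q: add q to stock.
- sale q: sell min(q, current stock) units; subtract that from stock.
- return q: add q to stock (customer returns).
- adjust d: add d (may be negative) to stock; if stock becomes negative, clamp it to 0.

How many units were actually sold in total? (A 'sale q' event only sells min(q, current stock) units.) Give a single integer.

Answer: 17

Derivation:
Processing events:
Start: stock = 13
  Event 1 (sale 18): sell min(18,13)=13. stock: 13 - 13 = 0. total_sold = 13
  Event 2 (adjust +4): 0 + 4 = 4
  Event 3 (return 6): 4 + 6 = 10
  Event 4 (adjust +9): 10 + 9 = 19
  Event 5 (restock 25): 19 + 25 = 44
  Event 6 (adjust +0): 44 + 0 = 44
  Event 7 (restock 13): 44 + 13 = 57
  Event 8 (sale 4): sell min(4,57)=4. stock: 57 - 4 = 53. total_sold = 17
  Event 9 (return 3): 53 + 3 = 56
Final: stock = 56, total_sold = 17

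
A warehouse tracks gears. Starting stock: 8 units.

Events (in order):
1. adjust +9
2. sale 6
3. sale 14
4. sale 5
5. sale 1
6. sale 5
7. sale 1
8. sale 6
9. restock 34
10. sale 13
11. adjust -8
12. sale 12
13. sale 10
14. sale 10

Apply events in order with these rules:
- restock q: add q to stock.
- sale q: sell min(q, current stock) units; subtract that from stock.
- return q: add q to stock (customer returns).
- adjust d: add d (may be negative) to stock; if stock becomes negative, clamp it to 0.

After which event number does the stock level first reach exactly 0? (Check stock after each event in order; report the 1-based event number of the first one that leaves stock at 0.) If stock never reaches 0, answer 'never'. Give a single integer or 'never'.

Processing events:
Start: stock = 8
  Event 1 (adjust +9): 8 + 9 = 17
  Event 2 (sale 6): sell min(6,17)=6. stock: 17 - 6 = 11. total_sold = 6
  Event 3 (sale 14): sell min(14,11)=11. stock: 11 - 11 = 0. total_sold = 17
  Event 4 (sale 5): sell min(5,0)=0. stock: 0 - 0 = 0. total_sold = 17
  Event 5 (sale 1): sell min(1,0)=0. stock: 0 - 0 = 0. total_sold = 17
  Event 6 (sale 5): sell min(5,0)=0. stock: 0 - 0 = 0. total_sold = 17
  Event 7 (sale 1): sell min(1,0)=0. stock: 0 - 0 = 0. total_sold = 17
  Event 8 (sale 6): sell min(6,0)=0. stock: 0 - 0 = 0. total_sold = 17
  Event 9 (restock 34): 0 + 34 = 34
  Event 10 (sale 13): sell min(13,34)=13. stock: 34 - 13 = 21. total_sold = 30
  Event 11 (adjust -8): 21 + -8 = 13
  Event 12 (sale 12): sell min(12,13)=12. stock: 13 - 12 = 1. total_sold = 42
  Event 13 (sale 10): sell min(10,1)=1. stock: 1 - 1 = 0. total_sold = 43
  Event 14 (sale 10): sell min(10,0)=0. stock: 0 - 0 = 0. total_sold = 43
Final: stock = 0, total_sold = 43

First zero at event 3.

Answer: 3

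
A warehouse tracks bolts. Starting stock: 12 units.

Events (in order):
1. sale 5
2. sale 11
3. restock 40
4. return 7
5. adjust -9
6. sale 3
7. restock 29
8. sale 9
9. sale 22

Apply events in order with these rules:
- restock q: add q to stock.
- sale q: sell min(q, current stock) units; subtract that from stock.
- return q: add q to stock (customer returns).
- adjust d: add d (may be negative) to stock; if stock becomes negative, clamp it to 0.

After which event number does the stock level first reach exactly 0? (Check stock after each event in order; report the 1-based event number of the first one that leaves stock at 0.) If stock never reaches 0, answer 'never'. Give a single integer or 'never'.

Processing events:
Start: stock = 12
  Event 1 (sale 5): sell min(5,12)=5. stock: 12 - 5 = 7. total_sold = 5
  Event 2 (sale 11): sell min(11,7)=7. stock: 7 - 7 = 0. total_sold = 12
  Event 3 (restock 40): 0 + 40 = 40
  Event 4 (return 7): 40 + 7 = 47
  Event 5 (adjust -9): 47 + -9 = 38
  Event 6 (sale 3): sell min(3,38)=3. stock: 38 - 3 = 35. total_sold = 15
  Event 7 (restock 29): 35 + 29 = 64
  Event 8 (sale 9): sell min(9,64)=9. stock: 64 - 9 = 55. total_sold = 24
  Event 9 (sale 22): sell min(22,55)=22. stock: 55 - 22 = 33. total_sold = 46
Final: stock = 33, total_sold = 46

First zero at event 2.

Answer: 2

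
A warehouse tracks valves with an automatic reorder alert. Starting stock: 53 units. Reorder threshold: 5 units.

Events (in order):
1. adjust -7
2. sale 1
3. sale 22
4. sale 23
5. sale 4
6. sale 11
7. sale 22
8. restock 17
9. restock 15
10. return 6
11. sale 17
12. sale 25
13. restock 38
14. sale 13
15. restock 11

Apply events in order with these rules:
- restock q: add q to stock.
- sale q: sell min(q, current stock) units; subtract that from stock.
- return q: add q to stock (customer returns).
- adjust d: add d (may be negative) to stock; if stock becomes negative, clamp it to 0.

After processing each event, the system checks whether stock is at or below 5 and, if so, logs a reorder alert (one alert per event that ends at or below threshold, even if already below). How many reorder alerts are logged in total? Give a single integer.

Processing events:
Start: stock = 53
  Event 1 (adjust -7): 53 + -7 = 46
  Event 2 (sale 1): sell min(1,46)=1. stock: 46 - 1 = 45. total_sold = 1
  Event 3 (sale 22): sell min(22,45)=22. stock: 45 - 22 = 23. total_sold = 23
  Event 4 (sale 23): sell min(23,23)=23. stock: 23 - 23 = 0. total_sold = 46
  Event 5 (sale 4): sell min(4,0)=0. stock: 0 - 0 = 0. total_sold = 46
  Event 6 (sale 11): sell min(11,0)=0. stock: 0 - 0 = 0. total_sold = 46
  Event 7 (sale 22): sell min(22,0)=0. stock: 0 - 0 = 0. total_sold = 46
  Event 8 (restock 17): 0 + 17 = 17
  Event 9 (restock 15): 17 + 15 = 32
  Event 10 (return 6): 32 + 6 = 38
  Event 11 (sale 17): sell min(17,38)=17. stock: 38 - 17 = 21. total_sold = 63
  Event 12 (sale 25): sell min(25,21)=21. stock: 21 - 21 = 0. total_sold = 84
  Event 13 (restock 38): 0 + 38 = 38
  Event 14 (sale 13): sell min(13,38)=13. stock: 38 - 13 = 25. total_sold = 97
  Event 15 (restock 11): 25 + 11 = 36
Final: stock = 36, total_sold = 97

Checking against threshold 5:
  After event 1: stock=46 > 5
  After event 2: stock=45 > 5
  After event 3: stock=23 > 5
  After event 4: stock=0 <= 5 -> ALERT
  After event 5: stock=0 <= 5 -> ALERT
  After event 6: stock=0 <= 5 -> ALERT
  After event 7: stock=0 <= 5 -> ALERT
  After event 8: stock=17 > 5
  After event 9: stock=32 > 5
  After event 10: stock=38 > 5
  After event 11: stock=21 > 5
  After event 12: stock=0 <= 5 -> ALERT
  After event 13: stock=38 > 5
  After event 14: stock=25 > 5
  After event 15: stock=36 > 5
Alert events: [4, 5, 6, 7, 12]. Count = 5

Answer: 5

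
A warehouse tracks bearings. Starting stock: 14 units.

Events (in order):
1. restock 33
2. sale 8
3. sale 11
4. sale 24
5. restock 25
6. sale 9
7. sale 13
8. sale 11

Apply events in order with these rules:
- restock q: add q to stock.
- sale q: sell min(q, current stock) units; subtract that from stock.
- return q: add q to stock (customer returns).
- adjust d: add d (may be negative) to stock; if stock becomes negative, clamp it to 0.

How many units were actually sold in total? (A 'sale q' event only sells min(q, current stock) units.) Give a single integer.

Processing events:
Start: stock = 14
  Event 1 (restock 33): 14 + 33 = 47
  Event 2 (sale 8): sell min(8,47)=8. stock: 47 - 8 = 39. total_sold = 8
  Event 3 (sale 11): sell min(11,39)=11. stock: 39 - 11 = 28. total_sold = 19
  Event 4 (sale 24): sell min(24,28)=24. stock: 28 - 24 = 4. total_sold = 43
  Event 5 (restock 25): 4 + 25 = 29
  Event 6 (sale 9): sell min(9,29)=9. stock: 29 - 9 = 20. total_sold = 52
  Event 7 (sale 13): sell min(13,20)=13. stock: 20 - 13 = 7. total_sold = 65
  Event 8 (sale 11): sell min(11,7)=7. stock: 7 - 7 = 0. total_sold = 72
Final: stock = 0, total_sold = 72

Answer: 72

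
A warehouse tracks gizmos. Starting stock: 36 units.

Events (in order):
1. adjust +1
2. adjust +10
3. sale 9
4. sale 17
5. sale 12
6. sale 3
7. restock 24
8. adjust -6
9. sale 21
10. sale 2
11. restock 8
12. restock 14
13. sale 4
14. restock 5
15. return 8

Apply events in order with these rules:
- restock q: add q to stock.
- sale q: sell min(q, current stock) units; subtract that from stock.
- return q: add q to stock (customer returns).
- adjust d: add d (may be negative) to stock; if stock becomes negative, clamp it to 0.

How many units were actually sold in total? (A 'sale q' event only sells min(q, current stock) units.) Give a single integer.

Answer: 68

Derivation:
Processing events:
Start: stock = 36
  Event 1 (adjust +1): 36 + 1 = 37
  Event 2 (adjust +10): 37 + 10 = 47
  Event 3 (sale 9): sell min(9,47)=9. stock: 47 - 9 = 38. total_sold = 9
  Event 4 (sale 17): sell min(17,38)=17. stock: 38 - 17 = 21. total_sold = 26
  Event 5 (sale 12): sell min(12,21)=12. stock: 21 - 12 = 9. total_sold = 38
  Event 6 (sale 3): sell min(3,9)=3. stock: 9 - 3 = 6. total_sold = 41
  Event 7 (restock 24): 6 + 24 = 30
  Event 8 (adjust -6): 30 + -6 = 24
  Event 9 (sale 21): sell min(21,24)=21. stock: 24 - 21 = 3. total_sold = 62
  Event 10 (sale 2): sell min(2,3)=2. stock: 3 - 2 = 1. total_sold = 64
  Event 11 (restock 8): 1 + 8 = 9
  Event 12 (restock 14): 9 + 14 = 23
  Event 13 (sale 4): sell min(4,23)=4. stock: 23 - 4 = 19. total_sold = 68
  Event 14 (restock 5): 19 + 5 = 24
  Event 15 (return 8): 24 + 8 = 32
Final: stock = 32, total_sold = 68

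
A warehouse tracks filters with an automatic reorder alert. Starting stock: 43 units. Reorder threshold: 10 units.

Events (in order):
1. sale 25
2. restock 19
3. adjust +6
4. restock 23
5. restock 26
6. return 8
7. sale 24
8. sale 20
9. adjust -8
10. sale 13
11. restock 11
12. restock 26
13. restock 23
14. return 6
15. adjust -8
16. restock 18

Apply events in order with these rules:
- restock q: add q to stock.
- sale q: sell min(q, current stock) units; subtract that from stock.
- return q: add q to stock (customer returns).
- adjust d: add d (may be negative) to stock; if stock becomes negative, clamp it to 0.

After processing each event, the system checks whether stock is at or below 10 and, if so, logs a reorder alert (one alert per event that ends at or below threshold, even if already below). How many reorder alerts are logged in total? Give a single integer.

Answer: 0

Derivation:
Processing events:
Start: stock = 43
  Event 1 (sale 25): sell min(25,43)=25. stock: 43 - 25 = 18. total_sold = 25
  Event 2 (restock 19): 18 + 19 = 37
  Event 3 (adjust +6): 37 + 6 = 43
  Event 4 (restock 23): 43 + 23 = 66
  Event 5 (restock 26): 66 + 26 = 92
  Event 6 (return 8): 92 + 8 = 100
  Event 7 (sale 24): sell min(24,100)=24. stock: 100 - 24 = 76. total_sold = 49
  Event 8 (sale 20): sell min(20,76)=20. stock: 76 - 20 = 56. total_sold = 69
  Event 9 (adjust -8): 56 + -8 = 48
  Event 10 (sale 13): sell min(13,48)=13. stock: 48 - 13 = 35. total_sold = 82
  Event 11 (restock 11): 35 + 11 = 46
  Event 12 (restock 26): 46 + 26 = 72
  Event 13 (restock 23): 72 + 23 = 95
  Event 14 (return 6): 95 + 6 = 101
  Event 15 (adjust -8): 101 + -8 = 93
  Event 16 (restock 18): 93 + 18 = 111
Final: stock = 111, total_sold = 82

Checking against threshold 10:
  After event 1: stock=18 > 10
  After event 2: stock=37 > 10
  After event 3: stock=43 > 10
  After event 4: stock=66 > 10
  After event 5: stock=92 > 10
  After event 6: stock=100 > 10
  After event 7: stock=76 > 10
  After event 8: stock=56 > 10
  After event 9: stock=48 > 10
  After event 10: stock=35 > 10
  After event 11: stock=46 > 10
  After event 12: stock=72 > 10
  After event 13: stock=95 > 10
  After event 14: stock=101 > 10
  After event 15: stock=93 > 10
  After event 16: stock=111 > 10
Alert events: []. Count = 0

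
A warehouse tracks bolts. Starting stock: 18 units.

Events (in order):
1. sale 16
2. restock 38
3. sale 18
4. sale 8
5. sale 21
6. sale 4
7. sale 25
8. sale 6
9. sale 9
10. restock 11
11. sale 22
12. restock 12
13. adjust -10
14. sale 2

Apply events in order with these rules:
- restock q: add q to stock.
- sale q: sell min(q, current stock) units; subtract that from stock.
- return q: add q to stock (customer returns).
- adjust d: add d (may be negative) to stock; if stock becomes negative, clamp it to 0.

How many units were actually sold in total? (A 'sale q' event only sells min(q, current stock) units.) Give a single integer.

Answer: 69

Derivation:
Processing events:
Start: stock = 18
  Event 1 (sale 16): sell min(16,18)=16. stock: 18 - 16 = 2. total_sold = 16
  Event 2 (restock 38): 2 + 38 = 40
  Event 3 (sale 18): sell min(18,40)=18. stock: 40 - 18 = 22. total_sold = 34
  Event 4 (sale 8): sell min(8,22)=8. stock: 22 - 8 = 14. total_sold = 42
  Event 5 (sale 21): sell min(21,14)=14. stock: 14 - 14 = 0. total_sold = 56
  Event 6 (sale 4): sell min(4,0)=0. stock: 0 - 0 = 0. total_sold = 56
  Event 7 (sale 25): sell min(25,0)=0. stock: 0 - 0 = 0. total_sold = 56
  Event 8 (sale 6): sell min(6,0)=0. stock: 0 - 0 = 0. total_sold = 56
  Event 9 (sale 9): sell min(9,0)=0. stock: 0 - 0 = 0. total_sold = 56
  Event 10 (restock 11): 0 + 11 = 11
  Event 11 (sale 22): sell min(22,11)=11. stock: 11 - 11 = 0. total_sold = 67
  Event 12 (restock 12): 0 + 12 = 12
  Event 13 (adjust -10): 12 + -10 = 2
  Event 14 (sale 2): sell min(2,2)=2. stock: 2 - 2 = 0. total_sold = 69
Final: stock = 0, total_sold = 69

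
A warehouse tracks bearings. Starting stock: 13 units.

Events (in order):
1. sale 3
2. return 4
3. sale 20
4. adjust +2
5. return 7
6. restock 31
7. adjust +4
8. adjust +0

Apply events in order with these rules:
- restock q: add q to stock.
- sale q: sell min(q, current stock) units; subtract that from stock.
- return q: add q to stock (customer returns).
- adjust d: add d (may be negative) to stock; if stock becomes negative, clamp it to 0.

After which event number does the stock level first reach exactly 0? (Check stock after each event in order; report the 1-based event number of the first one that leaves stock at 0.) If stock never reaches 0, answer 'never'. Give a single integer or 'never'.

Processing events:
Start: stock = 13
  Event 1 (sale 3): sell min(3,13)=3. stock: 13 - 3 = 10. total_sold = 3
  Event 2 (return 4): 10 + 4 = 14
  Event 3 (sale 20): sell min(20,14)=14. stock: 14 - 14 = 0. total_sold = 17
  Event 4 (adjust +2): 0 + 2 = 2
  Event 5 (return 7): 2 + 7 = 9
  Event 6 (restock 31): 9 + 31 = 40
  Event 7 (adjust +4): 40 + 4 = 44
  Event 8 (adjust +0): 44 + 0 = 44
Final: stock = 44, total_sold = 17

First zero at event 3.

Answer: 3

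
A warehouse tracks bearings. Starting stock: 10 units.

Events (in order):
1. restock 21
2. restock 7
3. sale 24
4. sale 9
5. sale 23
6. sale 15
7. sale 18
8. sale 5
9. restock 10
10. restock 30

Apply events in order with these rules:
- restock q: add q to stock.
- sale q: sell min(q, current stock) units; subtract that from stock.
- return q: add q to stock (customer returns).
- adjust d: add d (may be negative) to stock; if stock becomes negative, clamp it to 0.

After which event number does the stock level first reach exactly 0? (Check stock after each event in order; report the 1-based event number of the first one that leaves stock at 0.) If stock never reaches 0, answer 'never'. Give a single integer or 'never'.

Answer: 5

Derivation:
Processing events:
Start: stock = 10
  Event 1 (restock 21): 10 + 21 = 31
  Event 2 (restock 7): 31 + 7 = 38
  Event 3 (sale 24): sell min(24,38)=24. stock: 38 - 24 = 14. total_sold = 24
  Event 4 (sale 9): sell min(9,14)=9. stock: 14 - 9 = 5. total_sold = 33
  Event 5 (sale 23): sell min(23,5)=5. stock: 5 - 5 = 0. total_sold = 38
  Event 6 (sale 15): sell min(15,0)=0. stock: 0 - 0 = 0. total_sold = 38
  Event 7 (sale 18): sell min(18,0)=0. stock: 0 - 0 = 0. total_sold = 38
  Event 8 (sale 5): sell min(5,0)=0. stock: 0 - 0 = 0. total_sold = 38
  Event 9 (restock 10): 0 + 10 = 10
  Event 10 (restock 30): 10 + 30 = 40
Final: stock = 40, total_sold = 38

First zero at event 5.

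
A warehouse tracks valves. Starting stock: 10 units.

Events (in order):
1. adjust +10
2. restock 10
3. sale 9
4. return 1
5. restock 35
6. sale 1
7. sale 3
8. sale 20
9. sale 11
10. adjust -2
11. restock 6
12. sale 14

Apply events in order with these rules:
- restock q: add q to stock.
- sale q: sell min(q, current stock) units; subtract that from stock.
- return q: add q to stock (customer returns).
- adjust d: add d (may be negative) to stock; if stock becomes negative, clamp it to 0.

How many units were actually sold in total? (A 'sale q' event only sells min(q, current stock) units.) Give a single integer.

Processing events:
Start: stock = 10
  Event 1 (adjust +10): 10 + 10 = 20
  Event 2 (restock 10): 20 + 10 = 30
  Event 3 (sale 9): sell min(9,30)=9. stock: 30 - 9 = 21. total_sold = 9
  Event 4 (return 1): 21 + 1 = 22
  Event 5 (restock 35): 22 + 35 = 57
  Event 6 (sale 1): sell min(1,57)=1. stock: 57 - 1 = 56. total_sold = 10
  Event 7 (sale 3): sell min(3,56)=3. stock: 56 - 3 = 53. total_sold = 13
  Event 8 (sale 20): sell min(20,53)=20. stock: 53 - 20 = 33. total_sold = 33
  Event 9 (sale 11): sell min(11,33)=11. stock: 33 - 11 = 22. total_sold = 44
  Event 10 (adjust -2): 22 + -2 = 20
  Event 11 (restock 6): 20 + 6 = 26
  Event 12 (sale 14): sell min(14,26)=14. stock: 26 - 14 = 12. total_sold = 58
Final: stock = 12, total_sold = 58

Answer: 58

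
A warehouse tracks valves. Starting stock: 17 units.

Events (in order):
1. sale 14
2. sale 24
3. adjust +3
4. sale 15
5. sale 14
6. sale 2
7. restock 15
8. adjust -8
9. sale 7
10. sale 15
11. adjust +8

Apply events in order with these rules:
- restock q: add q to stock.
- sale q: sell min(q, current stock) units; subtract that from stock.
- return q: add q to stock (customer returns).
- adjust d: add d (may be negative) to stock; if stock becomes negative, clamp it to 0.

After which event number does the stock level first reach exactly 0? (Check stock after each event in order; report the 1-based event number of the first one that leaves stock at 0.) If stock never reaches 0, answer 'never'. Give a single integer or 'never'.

Answer: 2

Derivation:
Processing events:
Start: stock = 17
  Event 1 (sale 14): sell min(14,17)=14. stock: 17 - 14 = 3. total_sold = 14
  Event 2 (sale 24): sell min(24,3)=3. stock: 3 - 3 = 0. total_sold = 17
  Event 3 (adjust +3): 0 + 3 = 3
  Event 4 (sale 15): sell min(15,3)=3. stock: 3 - 3 = 0. total_sold = 20
  Event 5 (sale 14): sell min(14,0)=0. stock: 0 - 0 = 0. total_sold = 20
  Event 6 (sale 2): sell min(2,0)=0. stock: 0 - 0 = 0. total_sold = 20
  Event 7 (restock 15): 0 + 15 = 15
  Event 8 (adjust -8): 15 + -8 = 7
  Event 9 (sale 7): sell min(7,7)=7. stock: 7 - 7 = 0. total_sold = 27
  Event 10 (sale 15): sell min(15,0)=0. stock: 0 - 0 = 0. total_sold = 27
  Event 11 (adjust +8): 0 + 8 = 8
Final: stock = 8, total_sold = 27

First zero at event 2.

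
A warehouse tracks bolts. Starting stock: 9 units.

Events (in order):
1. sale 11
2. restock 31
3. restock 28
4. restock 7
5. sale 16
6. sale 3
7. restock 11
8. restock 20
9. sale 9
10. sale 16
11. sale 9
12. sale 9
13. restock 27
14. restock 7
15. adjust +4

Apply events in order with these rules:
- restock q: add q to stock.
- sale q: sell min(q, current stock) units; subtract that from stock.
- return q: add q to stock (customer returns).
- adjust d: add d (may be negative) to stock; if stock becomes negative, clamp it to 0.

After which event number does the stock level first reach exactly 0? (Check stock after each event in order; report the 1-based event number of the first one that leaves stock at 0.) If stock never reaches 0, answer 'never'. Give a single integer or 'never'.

Answer: 1

Derivation:
Processing events:
Start: stock = 9
  Event 1 (sale 11): sell min(11,9)=9. stock: 9 - 9 = 0. total_sold = 9
  Event 2 (restock 31): 0 + 31 = 31
  Event 3 (restock 28): 31 + 28 = 59
  Event 4 (restock 7): 59 + 7 = 66
  Event 5 (sale 16): sell min(16,66)=16. stock: 66 - 16 = 50. total_sold = 25
  Event 6 (sale 3): sell min(3,50)=3. stock: 50 - 3 = 47. total_sold = 28
  Event 7 (restock 11): 47 + 11 = 58
  Event 8 (restock 20): 58 + 20 = 78
  Event 9 (sale 9): sell min(9,78)=9. stock: 78 - 9 = 69. total_sold = 37
  Event 10 (sale 16): sell min(16,69)=16. stock: 69 - 16 = 53. total_sold = 53
  Event 11 (sale 9): sell min(9,53)=9. stock: 53 - 9 = 44. total_sold = 62
  Event 12 (sale 9): sell min(9,44)=9. stock: 44 - 9 = 35. total_sold = 71
  Event 13 (restock 27): 35 + 27 = 62
  Event 14 (restock 7): 62 + 7 = 69
  Event 15 (adjust +4): 69 + 4 = 73
Final: stock = 73, total_sold = 71

First zero at event 1.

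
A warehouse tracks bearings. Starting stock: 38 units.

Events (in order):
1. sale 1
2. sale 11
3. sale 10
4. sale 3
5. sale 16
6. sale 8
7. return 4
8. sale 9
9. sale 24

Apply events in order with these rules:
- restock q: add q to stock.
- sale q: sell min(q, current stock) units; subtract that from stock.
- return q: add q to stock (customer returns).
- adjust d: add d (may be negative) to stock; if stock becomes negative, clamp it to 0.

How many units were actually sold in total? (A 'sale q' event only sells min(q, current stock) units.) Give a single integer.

Processing events:
Start: stock = 38
  Event 1 (sale 1): sell min(1,38)=1. stock: 38 - 1 = 37. total_sold = 1
  Event 2 (sale 11): sell min(11,37)=11. stock: 37 - 11 = 26. total_sold = 12
  Event 3 (sale 10): sell min(10,26)=10. stock: 26 - 10 = 16. total_sold = 22
  Event 4 (sale 3): sell min(3,16)=3. stock: 16 - 3 = 13. total_sold = 25
  Event 5 (sale 16): sell min(16,13)=13. stock: 13 - 13 = 0. total_sold = 38
  Event 6 (sale 8): sell min(8,0)=0. stock: 0 - 0 = 0. total_sold = 38
  Event 7 (return 4): 0 + 4 = 4
  Event 8 (sale 9): sell min(9,4)=4. stock: 4 - 4 = 0. total_sold = 42
  Event 9 (sale 24): sell min(24,0)=0. stock: 0 - 0 = 0. total_sold = 42
Final: stock = 0, total_sold = 42

Answer: 42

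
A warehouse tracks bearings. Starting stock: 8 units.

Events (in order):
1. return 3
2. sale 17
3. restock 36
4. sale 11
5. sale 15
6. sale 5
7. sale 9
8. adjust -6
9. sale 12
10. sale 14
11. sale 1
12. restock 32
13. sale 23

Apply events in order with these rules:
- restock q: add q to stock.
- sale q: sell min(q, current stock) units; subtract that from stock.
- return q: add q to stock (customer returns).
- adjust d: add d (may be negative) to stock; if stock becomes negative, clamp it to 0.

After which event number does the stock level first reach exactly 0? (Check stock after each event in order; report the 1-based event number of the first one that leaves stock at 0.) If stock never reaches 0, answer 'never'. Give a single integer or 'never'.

Processing events:
Start: stock = 8
  Event 1 (return 3): 8 + 3 = 11
  Event 2 (sale 17): sell min(17,11)=11. stock: 11 - 11 = 0. total_sold = 11
  Event 3 (restock 36): 0 + 36 = 36
  Event 4 (sale 11): sell min(11,36)=11. stock: 36 - 11 = 25. total_sold = 22
  Event 5 (sale 15): sell min(15,25)=15. stock: 25 - 15 = 10. total_sold = 37
  Event 6 (sale 5): sell min(5,10)=5. stock: 10 - 5 = 5. total_sold = 42
  Event 7 (sale 9): sell min(9,5)=5. stock: 5 - 5 = 0. total_sold = 47
  Event 8 (adjust -6): 0 + -6 = 0 (clamped to 0)
  Event 9 (sale 12): sell min(12,0)=0. stock: 0 - 0 = 0. total_sold = 47
  Event 10 (sale 14): sell min(14,0)=0. stock: 0 - 0 = 0. total_sold = 47
  Event 11 (sale 1): sell min(1,0)=0. stock: 0 - 0 = 0. total_sold = 47
  Event 12 (restock 32): 0 + 32 = 32
  Event 13 (sale 23): sell min(23,32)=23. stock: 32 - 23 = 9. total_sold = 70
Final: stock = 9, total_sold = 70

First zero at event 2.

Answer: 2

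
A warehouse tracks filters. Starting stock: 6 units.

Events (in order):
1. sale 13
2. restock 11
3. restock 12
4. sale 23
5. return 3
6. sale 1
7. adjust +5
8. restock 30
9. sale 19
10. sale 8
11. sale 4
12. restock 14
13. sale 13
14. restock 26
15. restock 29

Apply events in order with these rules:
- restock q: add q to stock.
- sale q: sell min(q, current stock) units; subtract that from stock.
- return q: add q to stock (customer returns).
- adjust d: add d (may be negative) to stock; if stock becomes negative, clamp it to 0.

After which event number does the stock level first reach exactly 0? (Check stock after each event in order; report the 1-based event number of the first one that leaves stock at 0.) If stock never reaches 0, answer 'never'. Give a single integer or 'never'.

Answer: 1

Derivation:
Processing events:
Start: stock = 6
  Event 1 (sale 13): sell min(13,6)=6. stock: 6 - 6 = 0. total_sold = 6
  Event 2 (restock 11): 0 + 11 = 11
  Event 3 (restock 12): 11 + 12 = 23
  Event 4 (sale 23): sell min(23,23)=23. stock: 23 - 23 = 0. total_sold = 29
  Event 5 (return 3): 0 + 3 = 3
  Event 6 (sale 1): sell min(1,3)=1. stock: 3 - 1 = 2. total_sold = 30
  Event 7 (adjust +5): 2 + 5 = 7
  Event 8 (restock 30): 7 + 30 = 37
  Event 9 (sale 19): sell min(19,37)=19. stock: 37 - 19 = 18. total_sold = 49
  Event 10 (sale 8): sell min(8,18)=8. stock: 18 - 8 = 10. total_sold = 57
  Event 11 (sale 4): sell min(4,10)=4. stock: 10 - 4 = 6. total_sold = 61
  Event 12 (restock 14): 6 + 14 = 20
  Event 13 (sale 13): sell min(13,20)=13. stock: 20 - 13 = 7. total_sold = 74
  Event 14 (restock 26): 7 + 26 = 33
  Event 15 (restock 29): 33 + 29 = 62
Final: stock = 62, total_sold = 74

First zero at event 1.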